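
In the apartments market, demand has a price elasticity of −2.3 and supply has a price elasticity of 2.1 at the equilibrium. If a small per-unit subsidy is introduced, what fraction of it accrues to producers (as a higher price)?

Producer share = 23/44

For a small subsidy around the equilibrium, the benefit split depends on the relative slopes, which at a point are proportional to the elasticities.
Buyer share = εs/(εs + |εd|) = 2.1/(2.1 + 2.3) = 21/44; seller share = |εd|/(εs + |εd|) = 23/44.
So producers capture 23/44 of the subsidy.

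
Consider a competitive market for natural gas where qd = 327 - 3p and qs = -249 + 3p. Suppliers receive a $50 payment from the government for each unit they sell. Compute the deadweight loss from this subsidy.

Deadweight loss = $1875

Pre-subsidy: 327 - 3p = -249 + 3p gives p* = 96, q* = 39.
With the subsidy, sellers receive ps = pb + 50 for each unit, where pb is the price buyers pay.
Supply in terms of pb becomes qs = -249 + 3(pb + 50) = -99 + 3pb. Setting this equal to demand: 327 - 3pb = -99 + 3pb, so pb = 71.
Sellers receive ps = 71 + 50 = 121; q' = 327 − 3·71 = 114.
The subsidy expands output by 114 − 39 = 75 past the efficient level; on those units the gap between marginal cost and willingness to pay runs from 0 up to 50.
DWL = ½ × 50 × 75 = 1875.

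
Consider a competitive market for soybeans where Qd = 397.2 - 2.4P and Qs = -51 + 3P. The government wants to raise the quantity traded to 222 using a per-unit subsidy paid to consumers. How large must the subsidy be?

At Q = 222, invert demand for the buyer price: Pb = (397.2 − 222)/2.4 = 73; invert supply for the seller price: Ps = (222 − (-51))/3 = 91.
The subsidy must fill the gap: s = Ps − Pb = 91 − 73 = 18.

Required subsidy s = 18 per unit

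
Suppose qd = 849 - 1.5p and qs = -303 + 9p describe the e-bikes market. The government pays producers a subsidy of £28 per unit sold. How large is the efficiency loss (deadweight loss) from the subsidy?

Pre-subsidy: 849 - 1.5p = -303 + 9p gives p* = 768/7, q* = 4791/7.
With the subsidy, sellers receive ps = pb + 28 for each unit, where pb is the price buyers pay.
Supply in terms of pb becomes qs = -303 + 9(pb + 28) = -51 + 9pb. Setting this equal to demand: 849 - 1.5pb = -51 + 9pb, so pb = 600/7.
Sellers receive ps = 600/7 + 28 = 796/7; q' = 849 − 1.5·(600/7) = 5043/7.
The subsidy expands output by 5043/7 − 4791/7 = 36 past the efficient level; on those units the gap between marginal cost and willingness to pay runs from 0 up to 28.
DWL = ½ × 28 × 36 = 504.

Deadweight loss = £504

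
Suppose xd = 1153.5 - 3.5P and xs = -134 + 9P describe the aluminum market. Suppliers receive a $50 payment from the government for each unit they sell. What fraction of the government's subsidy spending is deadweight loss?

Pre-subsidy: 1153.5 - 3.5P = -134 + 9P gives P* = 103, x* = 793.
With the subsidy, sellers receive Ps = Pb + 50 for each unit, where Pb is the price buyers pay.
Supply in terms of Pb becomes xs = -134 + 9(Pb + 50) = 316 + 9Pb. Setting this equal to demand: 1153.5 - 3.5Pb = 316 + 9Pb, so Pb = 67.
Sellers receive Ps = 67 + 50 = 117; x' = 1153.5 − 3.5·67 = 919.
ΔCS = ½(793 + 919)(103 − 67) = 30816; ΔPS = ½(793 + 919)(117 − 103) = 11984.
Government spending = 50 × 919 = 45950.
DWL = ½ × 50 × (919 − 793) = 3150; fraction = 3150 / 45950 = 63/919.

DWL / government spending = 63/919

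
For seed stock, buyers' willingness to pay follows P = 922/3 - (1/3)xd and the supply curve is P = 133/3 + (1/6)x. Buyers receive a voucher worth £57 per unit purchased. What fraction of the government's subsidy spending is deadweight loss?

DWL / government spending = 0.0890625

Pre-subsidy: 922/3 - (1/3)x = 133/3 + (1/6)x gives x* = 526 and P* = 132.
With the rebate, buyers effectively pay Pb = Ps − 57, where Ps is the price sellers receive.
On the curves, Pb = 922/3 - (1/3)x and Ps = 133/3 + (1/6)x; the wedge Ps − Pb = 57 gives 133/3 + (1/6)x − (922/3 - (1/3)x) = 57, so x' = 640.
Then Pb = 922/3 − (1/3)·640 = 94 and Ps = 133/3 + (1/6)·640 = 151.
ΔCS = ½(526 + 640)(132 − 94) = 22154; ΔPS = ½(526 + 640)(151 − 132) = 11077.
Government spending = 57 × 640 = 36480.
DWL = ½ × 57 × (640 − 526) = 3249; fraction = 3249 / 36480 = 0.0890625.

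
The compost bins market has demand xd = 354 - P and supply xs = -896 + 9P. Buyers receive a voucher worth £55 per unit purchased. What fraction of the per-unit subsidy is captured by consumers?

Consumer share = 0.9

Pre-subsidy: 354 - P = -896 + 9P gives P* = 125, x* = 229.
With the rebate, buyers effectively pay Pb = Ps − 55, where Ps is the price sellers receive.
Demand in terms of Ps becomes xd = 354 − 1(Ps − 55) = 409 - Ps. Setting this equal to supply: 409 - Ps = -896 + 9Ps, so Ps = 130.5.
Buyers pay Pb = 130.5 − 55 = 75.5; x' = -896 + 9·130.5 = 278.5.
Buyers' price falls by P* − Pb = 125 − 75.5 = 49.5; sellers' price rises by Ps − P* = 130.5 − 125 = 5.5.
So consumers capture 49.5/55 = 0.9 of each unit of subsidy.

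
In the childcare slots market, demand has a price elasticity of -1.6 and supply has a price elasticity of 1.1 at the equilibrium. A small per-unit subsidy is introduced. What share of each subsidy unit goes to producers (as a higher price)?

Producer share = 16/27

For a small subsidy around the equilibrium, the benefit split depends on the relative slopes, which at a point are proportional to the elasticities.
Buyer share = εs/(εs + |εd|) = 1.1/(1.1 + 1.6) = 11/27; seller share = |εd|/(εs + |εd|) = 16/27.
So producers capture 16/27 of the subsidy.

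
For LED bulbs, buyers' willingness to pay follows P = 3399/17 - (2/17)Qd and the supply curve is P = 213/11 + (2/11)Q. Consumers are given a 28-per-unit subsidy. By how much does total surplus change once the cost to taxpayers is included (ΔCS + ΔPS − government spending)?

Net change in total surplus = -1309

Pre-subsidy: 3399/17 - (2/17)Q = 213/11 + (2/11)Q gives Q* = 603 and P* = 129.
With the rebate, buyers effectively pay Pb = Ps − 28, where Ps is the price sellers receive.
On the curves, Pb = 3399/17 - (2/17)Q and Ps = 213/11 + (2/11)Q; the wedge Ps − Pb = 28 gives 213/11 + (2/11)Q − (3399/17 - (2/17)Q) = 28, so Q' = 696.5.
Then Pb = 3399/17 − (2/17)·696.5 = 118 and Ps = 213/11 + (2/11)·696.5 = 146.
ΔCS = ½(603 + 696.5)(129 − 118) = 7147.25; ΔPS = ½(603 + 696.5)(146 − 129) = 11045.75.
Government spending = 28 × 696.5 = 19502.
Net change = 7147.25 + 11045.75 − 19502 = -1309. The loss equals the DWL triangle ½·28·93.5.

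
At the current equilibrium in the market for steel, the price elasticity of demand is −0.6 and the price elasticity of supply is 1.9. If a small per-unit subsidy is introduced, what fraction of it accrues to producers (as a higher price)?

Producer share = 0.24

For a small subsidy around the equilibrium, the benefit split depends on the relative slopes, which at a point are proportional to the elasticities.
Buyer share = εs/(εs + |εd|) = 1.9/(1.9 + 0.6) = 0.76; seller share = |εd|/(εs + |εd|) = 0.24.
So producers capture 0.24 of the subsidy.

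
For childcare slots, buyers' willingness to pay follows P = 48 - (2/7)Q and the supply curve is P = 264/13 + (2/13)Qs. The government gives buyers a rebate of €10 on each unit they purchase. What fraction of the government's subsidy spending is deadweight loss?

Pre-subsidy: 48 - (2/7)Q = 264/13 + (2/13)Q gives Q* = 63 and P* = 30.
With the rebate, buyers effectively pay Pb = Ps − 10, where Ps is the price sellers receive.
On the curves, Pb = 48 - (2/7)Q and Ps = 264/13 + (2/13)Q; the wedge Ps − Pb = 10 gives 264/13 + (2/13)Q − (48 - (2/7)Q) = 10, so Q' = 85.75.
Then Pb = 48 − (2/7)·85.75 = 23.5 and Ps = 264/13 + (2/13)·85.75 = 33.5.
ΔCS = ½(63 + 85.75)(30 − 23.5) = 483.4375; ΔPS = ½(63 + 85.75)(33.5 − 30) = 260.3125.
Government spending = 10 × 85.75 = 857.5.
DWL = ½ × 10 × (85.75 − 63) = 113.75; fraction = 113.75 / 857.5 = 13/98.

DWL / government spending = 13/98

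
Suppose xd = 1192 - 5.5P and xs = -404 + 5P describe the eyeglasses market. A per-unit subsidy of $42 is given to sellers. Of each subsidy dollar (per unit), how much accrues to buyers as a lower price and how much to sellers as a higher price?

Pre-subsidy: 1192 - 5.5P = -404 + 5P gives P* = 152, x* = 356.
With the subsidy, sellers receive Ps = Pb + 42 for each unit, where Pb is the price buyers pay.
Supply in terms of Pb becomes xs = -404 + 5(Pb + 42) = -194 + 5Pb. Setting this equal to demand: 1192 - 5.5Pb = -194 + 5Pb, so Pb = 132.
Sellers receive Ps = 132 + 42 = 174; x' = 1192 − 5.5·132 = 466.
Buyers' price falls by P* − Pb = 152 − 132 = 20; sellers' price rises by Ps − P* = 174 − 152 = 22.

Buyers gain $20 per unit; sellers gain $22 per unit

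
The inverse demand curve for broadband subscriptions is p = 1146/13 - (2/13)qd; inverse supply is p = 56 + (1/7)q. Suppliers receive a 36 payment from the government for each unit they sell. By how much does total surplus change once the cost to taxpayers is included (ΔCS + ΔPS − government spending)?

Pre-subsidy: 1146/13 - (2/13)q = 56 + (1/7)q gives q* = 2926/27 and p* = 1930/27.
With the subsidy, sellers receive ps = pb + 36 for each unit, where pb is the price buyers pay.
On the curves, pb = 1146/13 - (2/13)q and ps = 56 + (1/7)q; the wedge ps − pb = 36 gives 56 + (1/7)q − (1146/13 - (2/13)q) = 36, so q' = 6202/27.
Then pb = 1146/13 − (2/13)·(6202/27) = 1426/27 and ps = 56 + (1/7)·(6202/27) = 2398/27.
ΔCS = ½(2926/27 + 6202/27)(1930/27 − 1426/27) = 255584/81; ΔPS = ½(2926/27 + 6202/27)(2398/27 − 1930/27) = 237328/81.
Government spending = 36 × 6202/27 = 24808/3.
Net change = 255584/81 + 237328/81 − 24808/3 = -2184. The loss equals the DWL triangle ½·36·364/3.

Net change in total surplus = -2184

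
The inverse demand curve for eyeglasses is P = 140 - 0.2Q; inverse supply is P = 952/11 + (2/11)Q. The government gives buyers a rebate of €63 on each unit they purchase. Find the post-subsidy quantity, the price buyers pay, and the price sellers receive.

Q' = 305; buyers pay €79; sellers receive €142

Pre-subsidy: 140 - 0.2Q = 952/11 + (2/11)Q gives Q* = 140 and P* = 112.
With the rebate, buyers effectively pay Pb = Ps − 63, where Ps is the price sellers receive.
On the curves, Pb = 140 - 0.2Q and Ps = 952/11 + (2/11)Q; the wedge Ps − Pb = 63 gives 952/11 + (2/11)Q − (140 - 0.2Q) = 63, so Q' = 305.
Then Pb = 140 − 0.2·305 = 79 and Ps = 952/11 + (2/11)·305 = 142.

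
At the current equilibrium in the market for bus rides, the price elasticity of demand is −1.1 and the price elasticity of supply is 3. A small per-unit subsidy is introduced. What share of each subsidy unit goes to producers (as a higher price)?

Producer share = 11/41

For a small subsidy around the equilibrium, the benefit split depends on the relative slopes, which at a point are proportional to the elasticities.
Buyer share = εs/(εs + |εd|) = 3/(3 + 1.1) = 30/41; seller share = |εd|/(εs + |εd|) = 11/41.
So producers capture 11/41 of the subsidy.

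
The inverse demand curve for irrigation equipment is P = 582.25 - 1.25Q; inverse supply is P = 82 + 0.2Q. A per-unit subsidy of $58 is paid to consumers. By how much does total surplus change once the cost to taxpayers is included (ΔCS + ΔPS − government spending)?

Net change in total surplus = -$1160

Pre-subsidy: 582.25 - 1.25Q = 82 + 0.2Q gives Q* = 345 and P* = 151.
With the rebate, buyers effectively pay Pb = Ps − 58, where Ps is the price sellers receive.
On the curves, Pb = 582.25 - 1.25Q and Ps = 82 + 0.2Q; the wedge Ps − Pb = 58 gives 82 + 0.2Q − (582.25 - 1.25Q) = 58, so Q' = 385.
Then Pb = 582.25 − 1.25·385 = 101 and Ps = 82 + 0.2·385 = 159.
ΔCS = ½(345 + 385)(151 − 101) = 18250; ΔPS = ½(345 + 385)(159 − 151) = 2920.
Government spending = 58 × 385 = 22330.
Net change = 18250 + 2920 − 22330 = -1160. The loss equals the DWL triangle ½·58·40.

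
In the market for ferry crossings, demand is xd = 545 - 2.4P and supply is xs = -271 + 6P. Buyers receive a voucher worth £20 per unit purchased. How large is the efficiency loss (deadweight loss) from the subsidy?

Pre-subsidy: 545 - 2.4P = -271 + 6P gives P* = 680/7, x* = 2183/7.
With the rebate, buyers effectively pay Pb = Ps − 20, where Ps is the price sellers receive.
Demand in terms of Ps becomes xd = 545 − 2.4(Ps − 20) = 593 - 2.4Ps. Setting this equal to supply: 593 - 2.4Ps = -271 + 6Ps, so Ps = 720/7.
Buyers pay Pb = 720/7 − 20 = 580/7; x' = -271 + 6·(720/7) = 2423/7.
The subsidy expands output by 2423/7 − 2183/7 = 240/7 past the efficient level; on those units the gap between marginal cost and willingness to pay runs from 0 up to 20.
DWL = ½ × 20 × 240/7 = 2400/7.

Deadweight loss = 2400/7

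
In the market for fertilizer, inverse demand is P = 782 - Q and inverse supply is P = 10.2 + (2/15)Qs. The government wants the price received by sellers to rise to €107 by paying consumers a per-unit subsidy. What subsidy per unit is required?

At a seller price of 107, quantity supplied is -76.5 + 7.5·107 = 726.
Buyers absorb 726 only when they pay Pb = 782 − 1·726 = 56.
s = Ps − Pb = 107 − 56 = 51.

Required subsidy s = €51 per unit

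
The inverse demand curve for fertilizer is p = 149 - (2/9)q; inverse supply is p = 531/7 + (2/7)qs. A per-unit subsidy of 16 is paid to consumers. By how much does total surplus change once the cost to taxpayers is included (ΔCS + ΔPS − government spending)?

Pre-subsidy: 149 - (2/9)q = 531/7 + (2/7)q gives q* = 144 and p* = 117.
With the rebate, buyers effectively pay pb = ps − 16, where ps is the price sellers receive.
On the curves, pb = 149 - (2/9)q and ps = 531/7 + (2/7)q; the wedge ps − pb = 16 gives 531/7 + (2/7)q − (149 - (2/9)q) = 16, so q' = 175.5.
Then pb = 149 − (2/9)·175.5 = 110 and ps = 531/7 + (2/7)·175.5 = 126.
ΔCS = ½(144 + 175.5)(117 − 110) = 1118.25; ΔPS = ½(144 + 175.5)(126 − 117) = 1437.75.
Government spending = 16 × 175.5 = 2808.
Net change = 1118.25 + 1437.75 − 2808 = -252. The loss equals the DWL triangle ½·16·31.5.

Net change in total surplus = -252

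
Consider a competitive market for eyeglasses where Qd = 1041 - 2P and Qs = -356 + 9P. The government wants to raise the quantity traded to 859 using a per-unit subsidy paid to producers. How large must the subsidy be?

Required subsidy s = 44 per unit

At Q = 859, invert demand for the buyer price: Pb = (1041 − 859)/2 = 91; invert supply for the seller price: Ps = (859 − (-356))/9 = 135.
The subsidy must fill the gap: s = Ps − Pb = 135 − 91 = 44.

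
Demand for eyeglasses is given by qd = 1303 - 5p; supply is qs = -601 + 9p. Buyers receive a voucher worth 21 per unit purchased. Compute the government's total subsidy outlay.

Pre-subsidy: 1303 - 5p = -601 + 9p gives p* = 136, q* = 623.
With the rebate, buyers effectively pay pb = ps − 21, where ps is the price sellers receive.
Demand in terms of ps becomes qd = 1303 − 5(ps − 21) = 1408 - 5ps. Setting this equal to supply: 1408 - 5ps = -601 + 9ps, so ps = 143.5.
Buyers pay pb = 143.5 − 21 = 122.5; q' = -601 + 9·143.5 = 690.5.
Government outlay = subsidy × quantity = 21 × 690.5 = 14500.5.

Government cost = 14500.5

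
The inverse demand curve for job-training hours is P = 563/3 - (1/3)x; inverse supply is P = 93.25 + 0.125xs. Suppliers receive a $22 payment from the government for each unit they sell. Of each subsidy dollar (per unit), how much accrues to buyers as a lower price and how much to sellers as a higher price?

Buyers gain $16 per unit; sellers gain $6 per unit

Pre-subsidy: 563/3 - (1/3)x = 93.25 + 0.125x gives x* = 206 and P* = 119.
With the subsidy, sellers receive Ps = Pb + 22 for each unit, where Pb is the price buyers pay.
On the curves, Pb = 563/3 - (1/3)x and Ps = 93.25 + 0.125x; the wedge Ps − Pb = 22 gives 93.25 + 0.125x − (563/3 - (1/3)x) = 22, so x' = 254.
Then Pb = 563/3 − (1/3)·254 = 103 and Ps = 93.25 + 0.125·254 = 125.
Buyers' price falls by P* − Pb = 119 − 103 = 16; sellers' price rises by Ps − P* = 125 − 119 = 6.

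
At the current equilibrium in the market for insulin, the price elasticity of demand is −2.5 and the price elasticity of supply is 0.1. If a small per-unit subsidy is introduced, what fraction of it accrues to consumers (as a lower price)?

For a small subsidy around the equilibrium, the benefit split depends on the relative slopes, which at a point are proportional to the elasticities.
Buyer share = εs/(εs + |εd|) = 0.1/(0.1 + 2.5) = 1/26; seller share = |εd|/(εs + |εd|) = 25/26.

Consumer share = 1/26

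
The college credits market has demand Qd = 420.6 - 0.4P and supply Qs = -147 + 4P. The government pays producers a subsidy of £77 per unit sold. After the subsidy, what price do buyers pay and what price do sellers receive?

Buyers pay £59; sellers receive £136

Pre-subsidy: 420.6 - 0.4P = -147 + 4P gives P* = 129, Q* = 369.
With the subsidy, sellers receive Ps = Pb + 77 for each unit, where Pb is the price buyers pay.
Supply in terms of Pb becomes Qs = -147 + 4(Pb + 77) = 161 + 4Pb. Setting this equal to demand: 420.6 - 0.4Pb = 161 + 4Pb, so Pb = 59.
Sellers receive Ps = 59 + 77 = 136; Q' = 420.6 − 0.4·59 = 397.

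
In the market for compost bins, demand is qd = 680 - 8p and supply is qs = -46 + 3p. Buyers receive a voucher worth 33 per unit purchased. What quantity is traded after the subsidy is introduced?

q' = 224

Pre-subsidy: 680 - 8p = -46 + 3p gives p* = 66, q* = 152.
With the rebate, buyers effectively pay pb = ps − 33, where ps is the price sellers receive.
Demand in terms of ps becomes qd = 680 − 8(ps − 33) = 944 - 8ps. Setting this equal to supply: 944 - 8ps = -46 + 3ps, so ps = 90.
Buyers pay pb = 90 − 33 = 57; q' = -46 + 3·90 = 224.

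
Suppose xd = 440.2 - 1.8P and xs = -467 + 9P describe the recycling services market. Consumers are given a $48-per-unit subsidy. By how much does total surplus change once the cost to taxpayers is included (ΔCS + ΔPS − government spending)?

Net change in total surplus = -$1728

Pre-subsidy: 440.2 - 1.8P = -467 + 9P gives P* = 84, x* = 289.
With the rebate, buyers effectively pay Pb = Ps − 48, where Ps is the price sellers receive.
Demand in terms of Ps becomes xd = 440.2 − 1.8(Ps − 48) = 526.6 - 1.8Ps. Setting this equal to supply: 526.6 - 1.8Ps = -467 + 9Ps, so Ps = 92.
Buyers pay Pb = 92 − 48 = 44; x' = -467 + 9·92 = 361.
ΔCS = ½(289 + 361)(84 − 44) = 13000; ΔPS = ½(289 + 361)(92 − 84) = 2600.
Government spending = 48 × 361 = 17328.
Net change = 13000 + 2600 − 17328 = -1728. The loss equals the DWL triangle ½·48·72.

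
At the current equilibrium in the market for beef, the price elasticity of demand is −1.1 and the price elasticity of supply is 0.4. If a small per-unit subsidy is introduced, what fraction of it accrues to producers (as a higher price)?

For a small subsidy around the equilibrium, the benefit split depends on the relative slopes, which at a point are proportional to the elasticities.
Buyer share = εs/(εs + |εd|) = 0.4/(0.4 + 1.1) = 4/15; seller share = |εd|/(εs + |εd|) = 11/15.
So producers capture 11/15 of the subsidy.

Producer share = 11/15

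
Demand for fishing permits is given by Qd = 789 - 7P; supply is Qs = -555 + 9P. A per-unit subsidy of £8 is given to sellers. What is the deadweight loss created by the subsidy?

Deadweight loss = £126

Pre-subsidy: 789 - 7P = -555 + 9P gives P* = 84, Q* = 201.
With the subsidy, sellers receive Ps = Pb + 8 for each unit, where Pb is the price buyers pay.
Supply in terms of Pb becomes Qs = -555 + 9(Pb + 8) = -483 + 9Pb. Setting this equal to demand: 789 - 7Pb = -483 + 9Pb, so Pb = 79.5.
Sellers receive Ps = 79.5 + 8 = 87.5; Q' = 789 − 7·79.5 = 232.5.
The subsidy expands output by 232.5 − 201 = 31.5 past the efficient level; on those units the gap between marginal cost and willingness to pay runs from 0 up to 8.
DWL = ½ × 8 × 31.5 = 126.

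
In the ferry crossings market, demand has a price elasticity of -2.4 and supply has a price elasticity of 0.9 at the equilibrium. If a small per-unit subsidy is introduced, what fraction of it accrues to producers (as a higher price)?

Producer share = 8/11

For a small subsidy around the equilibrium, the benefit split depends on the relative slopes, which at a point are proportional to the elasticities.
Buyer share = εs/(εs + |εd|) = 0.9/(0.9 + 2.4) = 3/11; seller share = |εd|/(εs + |εd|) = 8/11.
So producers capture 8/11 of the subsidy.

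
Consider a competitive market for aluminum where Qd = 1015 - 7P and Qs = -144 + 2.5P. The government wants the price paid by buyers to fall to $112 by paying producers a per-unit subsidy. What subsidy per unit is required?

Required subsidy s = $38 per unit

At a buyer price of 112, quantity demanded is 1015 − 7·112 = 231.
Sellers supply 231 only when they receive Ps with -144 + 2.5·Ps = 231, i.e. Ps = 150.
s = Ps − Pb = 150 − 112 = 38.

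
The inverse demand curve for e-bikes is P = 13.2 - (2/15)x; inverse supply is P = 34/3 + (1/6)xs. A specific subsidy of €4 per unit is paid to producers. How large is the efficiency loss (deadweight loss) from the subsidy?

Pre-subsidy: 13.2 - (2/15)x = 34/3 + (1/6)x gives x* = 56/9 and P* = 334/27.
With the subsidy, sellers receive Ps = Pb + 4 for each unit, where Pb is the price buyers pay.
On the curves, Pb = 13.2 - (2/15)x and Ps = 34/3 + (1/6)x; the wedge Ps − Pb = 4 gives 34/3 + (1/6)x − (13.2 - (2/15)x) = 4, so x' = 176/9.
Then Pb = 13.2 − (2/15)·(176/9) = 286/27 and Ps = 34/3 + (1/6)·(176/9) = 394/27.
The subsidy expands output by 176/9 − 56/9 = 40/3 past the efficient level; on those units the gap between marginal cost and willingness to pay runs from 0 up to 4.
DWL = ½ × 4 × 40/3 = 80/3.

Deadweight loss = 80/3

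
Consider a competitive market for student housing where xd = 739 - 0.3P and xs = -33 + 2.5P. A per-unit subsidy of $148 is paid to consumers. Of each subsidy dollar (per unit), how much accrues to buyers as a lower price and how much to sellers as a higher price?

Pre-subsidy: 739 - 0.3P = -33 + 2.5P gives P* = 1930/7, x* = 4594/7.
With the rebate, buyers effectively pay Pb = Ps − 148, where Ps is the price sellers receive.
Demand in terms of Ps becomes xd = 739 − 0.3(Ps − 148) = 783.4 - 0.3Ps. Setting this equal to supply: 783.4 - 0.3Ps = -33 + 2.5Ps, so Ps = 2041/7.
Buyers pay Pb = 2041/7 − 148 = 1005/7; x' = -33 + 2.5·(2041/7) = 9743/14.
Buyers' price falls by P* − Pb = 1930/7 − 1005/7 = 925/7; sellers' price rises by Ps − P* = 2041/7 − 1930/7 = 111/7.

Buyers gain 925/7 per unit; sellers gain 111/7 per unit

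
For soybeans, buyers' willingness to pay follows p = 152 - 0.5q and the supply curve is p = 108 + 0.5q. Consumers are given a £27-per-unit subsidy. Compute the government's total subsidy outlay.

Pre-subsidy: 152 - 0.5q = 108 + 0.5q gives q* = 44 and p* = 130.
With the rebate, buyers effectively pay pb = ps − 27, where ps is the price sellers receive.
On the curves, pb = 152 - 0.5q and ps = 108 + 0.5q; the wedge ps − pb = 27 gives 108 + 0.5q − (152 - 0.5q) = 27, so q' = 71.
Then pb = 152 − 0.5·71 = 116.5 and ps = 108 + 0.5·71 = 143.5.
Government outlay = subsidy × quantity = 27 × 71 = 1917.

Government cost = £1917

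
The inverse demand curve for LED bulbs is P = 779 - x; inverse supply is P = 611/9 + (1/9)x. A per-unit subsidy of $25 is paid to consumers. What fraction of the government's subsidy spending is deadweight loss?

Pre-subsidy: 779 - x = 611/9 + (1/9)x gives x* = 640 and P* = 139.
With the rebate, buyers effectively pay Pb = Ps − 25, where Ps is the price sellers receive.
On the curves, Pb = 779 - x and Ps = 611/9 + (1/9)x; the wedge Ps − Pb = 25 gives 611/9 + (1/9)x − (779 - x) = 25, so x' = 662.5.
Then Pb = 779 − 1·662.5 = 116.5 and Ps = 611/9 + (1/9)·662.5 = 141.5.
ΔCS = ½(640 + 662.5)(139 − 116.5) = 14653.125; ΔPS = ½(640 + 662.5)(141.5 − 139) = 1628.125.
Government spending = 25 × 662.5 = 16562.5.
DWL = ½ × 25 × (662.5 − 640) = 281.25; fraction = 281.25 / 16562.5 = 9/530.

DWL / government spending = 9/530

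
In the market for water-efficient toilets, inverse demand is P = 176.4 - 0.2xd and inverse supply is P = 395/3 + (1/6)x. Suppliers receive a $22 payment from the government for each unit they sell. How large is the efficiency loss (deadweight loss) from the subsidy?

Deadweight loss = $660

Pre-subsidy: 176.4 - 0.2x = 395/3 + (1/6)x gives x* = 122 and P* = 152.
With the subsidy, sellers receive Ps = Pb + 22 for each unit, where Pb is the price buyers pay.
On the curves, Pb = 176.4 - 0.2x and Ps = 395/3 + (1/6)x; the wedge Ps − Pb = 22 gives 395/3 + (1/6)x − (176.4 - 0.2x) = 22, so x' = 182.
Then Pb = 176.4 − 0.2·182 = 140 and Ps = 395/3 + (1/6)·182 = 162.
The subsidy expands output by 182 − 122 = 60 past the efficient level; on those units the gap between marginal cost and willingness to pay runs from 0 up to 22.
DWL = ½ × 22 × 60 = 660.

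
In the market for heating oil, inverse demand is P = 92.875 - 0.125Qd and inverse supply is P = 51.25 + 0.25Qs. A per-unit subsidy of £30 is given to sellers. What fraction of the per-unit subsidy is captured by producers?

Producer share = 2/3

Pre-subsidy: 92.875 - 0.125Q = 51.25 + 0.25Q gives Q* = 111 and P* = 79.
With the subsidy, sellers receive Ps = Pb + 30 for each unit, where Pb is the price buyers pay.
On the curves, Pb = 92.875 - 0.125Q and Ps = 51.25 + 0.25Q; the wedge Ps − Pb = 30 gives 51.25 + 0.25Q − (92.875 - 0.125Q) = 30, so Q' = 191.
Then Pb = 92.875 − 0.125·191 = 69 and Ps = 51.25 + 0.25·191 = 99.
Buyers' price falls by P* − Pb = 79 − 69 = 10; sellers' price rises by Ps − P* = 99 − 79 = 20.
So producers capture 20/30 = 2/3 of each unit of subsidy.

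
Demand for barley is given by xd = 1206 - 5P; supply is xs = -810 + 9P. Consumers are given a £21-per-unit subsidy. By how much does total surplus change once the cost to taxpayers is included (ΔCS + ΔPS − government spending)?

Net change in total surplus = -£708.75

Pre-subsidy: 1206 - 5P = -810 + 9P gives P* = 144, x* = 486.
With the rebate, buyers effectively pay Pb = Ps − 21, where Ps is the price sellers receive.
Demand in terms of Ps becomes xd = 1206 − 5(Ps − 21) = 1311 - 5Ps. Setting this equal to supply: 1311 - 5Ps = -810 + 9Ps, so Ps = 151.5.
Buyers pay Pb = 151.5 − 21 = 130.5; x' = -810 + 9·151.5 = 553.5.
ΔCS = ½(486 + 553.5)(144 − 130.5) = 7016.625; ΔPS = ½(486 + 553.5)(151.5 − 144) = 3898.125.
Government spending = 21 × 553.5 = 11623.5.
Net change = 7016.625 + 3898.125 − 11623.5 = -708.75. The loss equals the DWL triangle ½·21·67.5.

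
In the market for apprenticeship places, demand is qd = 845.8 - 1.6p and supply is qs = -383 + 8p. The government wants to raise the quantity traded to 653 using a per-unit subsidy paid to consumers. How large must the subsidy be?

Required subsidy s = 9 per unit

At q = 653, invert demand for the buyer price: pb = (845.8 − 653)/1.6 = 120.5; invert supply for the seller price: ps = (653 − (-383))/8 = 129.5.
The subsidy must fill the gap: s = ps − pb = 129.5 − 120.5 = 9.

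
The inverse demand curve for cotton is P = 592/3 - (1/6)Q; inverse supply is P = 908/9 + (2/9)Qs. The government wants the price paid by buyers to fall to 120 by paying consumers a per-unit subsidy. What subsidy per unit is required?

At a buyer price of 120, quantity demanded is 1184 − 6·120 = 464.
Sellers supply 464 only when they receive Ps = 908/9 + (2/9)·464 = 204.
s = Ps − Pb = 204 − 120 = 84.

Required subsidy s = 84 per unit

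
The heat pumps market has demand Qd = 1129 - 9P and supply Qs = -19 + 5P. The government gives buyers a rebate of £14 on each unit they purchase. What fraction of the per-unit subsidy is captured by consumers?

Consumer share = 5/14

Pre-subsidy: 1129 - 9P = -19 + 5P gives P* = 82, Q* = 391.
With the rebate, buyers effectively pay Pb = Ps − 14, where Ps is the price sellers receive.
Demand in terms of Ps becomes Qd = 1129 − 9(Ps − 14) = 1255 - 9Ps. Setting this equal to supply: 1255 - 9Ps = -19 + 5Ps, so Ps = 91.
Buyers pay Pb = 91 − 14 = 77; Q' = -19 + 5·91 = 436.
Buyers' price falls by P* − Pb = 82 − 77 = 5; sellers' price rises by Ps − P* = 91 − 82 = 9.
So consumers capture 5/14 = 5/14 of each unit of subsidy.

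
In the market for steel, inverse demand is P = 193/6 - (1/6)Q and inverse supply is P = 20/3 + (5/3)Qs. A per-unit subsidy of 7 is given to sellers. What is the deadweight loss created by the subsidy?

Deadweight loss = 147/11

Pre-subsidy: 193/6 - (1/6)Q = 20/3 + (5/3)Q gives Q* = 153/11 and P* = 985/33.
With the subsidy, sellers receive Ps = Pb + 7 for each unit, where Pb is the price buyers pay.
On the curves, Pb = 193/6 - (1/6)Q and Ps = 20/3 + (5/3)Q; the wedge Ps − Pb = 7 gives 20/3 + (5/3)Q − (193/6 - (1/6)Q) = 7, so Q' = 195/11.
Then Pb = 193/6 − (1/6)·(195/11) = 964/33 and Ps = 20/3 + (5/3)·(195/11) = 1195/33.
The subsidy expands output by 195/11 − 153/11 = 42/11 past the efficient level; on those units the gap between marginal cost and willingness to pay runs from 0 up to 7.
DWL = ½ × 7 × 42/11 = 147/11.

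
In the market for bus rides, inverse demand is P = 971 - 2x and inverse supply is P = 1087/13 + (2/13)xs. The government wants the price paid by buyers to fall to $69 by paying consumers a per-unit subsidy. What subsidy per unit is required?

At a buyer price of 69, quantity demanded is 485.5 − 0.5·69 = 451.
Sellers supply 451 only when they receive Ps = 1087/13 + (2/13)·451 = 153.
s = Ps − Pb = 153 − 69 = 84.

Required subsidy s = $84 per unit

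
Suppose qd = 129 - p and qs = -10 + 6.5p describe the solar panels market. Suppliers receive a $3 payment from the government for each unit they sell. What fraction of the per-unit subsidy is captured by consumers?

Consumer share = 13/15

Pre-subsidy: 129 - p = -10 + 6.5p gives p* = 278/15, q* = 1657/15.
With the subsidy, sellers receive ps = pb + 3 for each unit, where pb is the price buyers pay.
Supply in terms of pb becomes qs = -10 + 6.5(pb + 3) = 9.5 + 6.5pb. Setting this equal to demand: 129 - pb = 9.5 + 6.5pb, so pb = 239/15.
Sellers receive ps = 239/15 + 3 = 284/15; q' = 129 − 1·(239/15) = 1696/15.
Buyers' price falls by p* − pb = 278/15 − 239/15 = 2.6; sellers' price rises by ps − p* = 284/15 − 278/15 = 0.4.
So consumers capture 2.6/3 = 13/15 of each unit of subsidy.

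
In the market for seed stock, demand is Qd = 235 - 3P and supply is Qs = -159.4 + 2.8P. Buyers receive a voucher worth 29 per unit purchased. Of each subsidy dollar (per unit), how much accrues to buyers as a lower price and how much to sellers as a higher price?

Buyers gain 14 per unit; sellers gain 15 per unit

Pre-subsidy: 235 - 3P = -159.4 + 2.8P gives P* = 68, Q* = 31.
With the rebate, buyers effectively pay Pb = Ps − 29, where Ps is the price sellers receive.
Demand in terms of Ps becomes Qd = 235 − 3(Ps − 29) = 322 - 3Ps. Setting this equal to supply: 322 - 3Ps = -159.4 + 2.8Ps, so Ps = 83.
Buyers pay Pb = 83 − 29 = 54; Q' = -159.4 + 2.8·83 = 73.
Buyers' price falls by P* − Pb = 68 − 54 = 14; sellers' price rises by Ps − P* = 83 − 68 = 15.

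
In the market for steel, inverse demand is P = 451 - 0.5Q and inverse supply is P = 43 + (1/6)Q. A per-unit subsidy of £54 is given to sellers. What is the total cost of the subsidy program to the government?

Pre-subsidy: 451 - 0.5Q = 43 + (1/6)Q gives Q* = 612 and P* = 145.
With the subsidy, sellers receive Ps = Pb + 54 for each unit, where Pb is the price buyers pay.
On the curves, Pb = 451 - 0.5Q and Ps = 43 + (1/6)Q; the wedge Ps − Pb = 54 gives 43 + (1/6)Q − (451 - 0.5Q) = 54, so Q' = 693.
Then Pb = 451 − 0.5·693 = 104.5 and Ps = 43 + (1/6)·693 = 158.5.
Government outlay = subsidy × quantity = 54 × 693 = 37422.

Government cost = £37422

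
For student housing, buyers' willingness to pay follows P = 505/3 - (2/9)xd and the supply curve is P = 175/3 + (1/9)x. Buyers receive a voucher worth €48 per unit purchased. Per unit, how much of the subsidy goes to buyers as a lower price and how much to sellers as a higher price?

Buyers gain €32 per unit; sellers gain €16 per unit

Pre-subsidy: 505/3 - (2/9)x = 175/3 + (1/9)x gives x* = 330 and P* = 95.
With the rebate, buyers effectively pay Pb = Ps − 48, where Ps is the price sellers receive.
On the curves, Pb = 505/3 - (2/9)x and Ps = 175/3 + (1/9)x; the wedge Ps − Pb = 48 gives 175/3 + (1/9)x − (505/3 - (2/9)x) = 48, so x' = 474.
Then Pb = 505/3 − (2/9)·474 = 63 and Ps = 175/3 + (1/9)·474 = 111.
Buyers' price falls by P* − Pb = 95 − 63 = 32; sellers' price rises by Ps − P* = 111 − 95 = 16.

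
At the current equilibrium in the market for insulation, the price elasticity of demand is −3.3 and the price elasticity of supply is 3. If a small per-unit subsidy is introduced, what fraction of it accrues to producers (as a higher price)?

For a small subsidy around the equilibrium, the benefit split depends on the relative slopes, which at a point are proportional to the elasticities.
Buyer share = εs/(εs + |εd|) = 3/(3 + 3.3) = 10/21; seller share = |εd|/(εs + |εd|) = 11/21.
So producers capture 11/21 of the subsidy.

Producer share = 11/21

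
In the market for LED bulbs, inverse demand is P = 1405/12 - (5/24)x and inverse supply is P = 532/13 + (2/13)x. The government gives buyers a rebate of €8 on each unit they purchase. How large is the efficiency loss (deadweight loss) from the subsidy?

Deadweight loss = 9984/113

Pre-subsidy: 1405/12 - (5/24)x = 532/13 + (2/13)x gives x* = 23762/113 and P* = 8280/113.
With the rebate, buyers effectively pay Pb = Ps − 8, where Ps is the price sellers receive.
On the curves, Pb = 1405/12 - (5/24)x and Ps = 532/13 + (2/13)x; the wedge Ps − Pb = 8 gives 532/13 + (2/13)x − (1405/12 - (5/24)x) = 8, so x' = 26258/113.
Then Pb = 1405/12 − (5/24)·(26258/113) = 7760/113 and Ps = 532/13 + (2/13)·(26258/113) = 8664/113.
The subsidy expands output by 26258/113 − 23762/113 = 2496/113 past the efficient level; on those units the gap between marginal cost and willingness to pay runs from 0 up to 8.
DWL = ½ × 8 × 2496/113 = 9984/113.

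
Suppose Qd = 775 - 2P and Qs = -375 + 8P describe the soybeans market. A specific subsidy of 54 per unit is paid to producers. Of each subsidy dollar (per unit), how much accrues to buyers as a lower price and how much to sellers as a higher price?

Buyers gain 43.2 per unit; sellers gain 10.8 per unit

Pre-subsidy: 775 - 2P = -375 + 8P gives P* = 115, Q* = 545.
With the subsidy, sellers receive Ps = Pb + 54 for each unit, where Pb is the price buyers pay.
Supply in terms of Pb becomes Qs = -375 + 8(Pb + 54) = 57 + 8Pb. Setting this equal to demand: 775 - 2Pb = 57 + 8Pb, so Pb = 71.8.
Sellers receive Ps = 71.8 + 54 = 125.8; Q' = 775 − 2·71.8 = 631.4.
Buyers' price falls by P* − Pb = 115 − 71.8 = 43.2; sellers' price rises by Ps − P* = 125.8 − 115 = 10.8.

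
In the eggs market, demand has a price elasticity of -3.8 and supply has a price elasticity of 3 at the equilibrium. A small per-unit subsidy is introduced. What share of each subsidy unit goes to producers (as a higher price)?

For a small subsidy around the equilibrium, the benefit split depends on the relative slopes, which at a point are proportional to the elasticities.
Buyer share = εs/(εs + |εd|) = 3/(3 + 3.8) = 15/34; seller share = |εd|/(εs + |εd|) = 19/34.
So producers capture 19/34 of the subsidy.

Producer share = 19/34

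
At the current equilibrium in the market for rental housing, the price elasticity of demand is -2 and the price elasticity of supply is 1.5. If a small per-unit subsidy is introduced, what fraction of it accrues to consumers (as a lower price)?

For a small subsidy around the equilibrium, the benefit split depends on the relative slopes, which at a point are proportional to the elasticities.
Buyer share = εs/(εs + |εd|) = 1.5/(1.5 + 2) = 3/7; seller share = |εd|/(εs + |εd|) = 4/7.

Consumer share = 3/7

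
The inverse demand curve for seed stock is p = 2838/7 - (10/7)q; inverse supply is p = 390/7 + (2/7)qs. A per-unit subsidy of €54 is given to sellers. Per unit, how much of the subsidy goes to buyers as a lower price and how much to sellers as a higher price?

Buyers gain €45 per unit; sellers gain €9 per unit

Pre-subsidy: 2838/7 - (10/7)q = 390/7 + (2/7)q gives q* = 204 and p* = 114.
With the subsidy, sellers receive ps = pb + 54 for each unit, where pb is the price buyers pay.
On the curves, pb = 2838/7 - (10/7)q and ps = 390/7 + (2/7)q; the wedge ps − pb = 54 gives 390/7 + (2/7)q − (2838/7 - (10/7)q) = 54, so q' = 235.5.
Then pb = 2838/7 − (10/7)·235.5 = 69 and ps = 390/7 + (2/7)·235.5 = 123.
Buyers' price falls by p* − pb = 114 − 69 = 45; sellers' price rises by ps − p* = 123 − 114 = 9.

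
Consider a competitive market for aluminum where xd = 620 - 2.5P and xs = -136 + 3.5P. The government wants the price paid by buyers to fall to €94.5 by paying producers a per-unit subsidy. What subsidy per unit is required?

Required subsidy s = €54 per unit

At a buyer price of 94.5, quantity demanded is 620 − 2.5·94.5 = 383.75.
Sellers supply 383.75 only when they receive Ps with -136 + 3.5·Ps = 383.75, i.e. Ps = 148.5.
s = Ps − Pb = 148.5 − 94.5 = 54.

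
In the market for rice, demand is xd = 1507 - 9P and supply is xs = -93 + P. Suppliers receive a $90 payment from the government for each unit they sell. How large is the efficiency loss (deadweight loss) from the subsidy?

Pre-subsidy: 1507 - 9P = -93 + P gives P* = 160, x* = 67.
With the subsidy, sellers receive Ps = Pb + 90 for each unit, where Pb is the price buyers pay.
Supply in terms of Pb becomes xs = -93 + 1(Pb + 90) = -3 + Pb. Setting this equal to demand: 1507 - 9Pb = -3 + Pb, so Pb = 151.
Sellers receive Ps = 151 + 90 = 241; x' = 1507 − 9·151 = 148.
The subsidy expands output by 148 − 67 = 81 past the efficient level; on those units the gap between marginal cost and willingness to pay runs from 0 up to 90.
DWL = ½ × 90 × 81 = 3645.

Deadweight loss = $3645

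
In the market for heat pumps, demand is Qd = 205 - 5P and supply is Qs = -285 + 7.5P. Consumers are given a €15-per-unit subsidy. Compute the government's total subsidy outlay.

Pre-subsidy: 205 - 5P = -285 + 7.5P gives P* = 39.2, Q* = 9.
With the rebate, buyers effectively pay Pb = Ps − 15, where Ps is the price sellers receive.
Demand in terms of Ps becomes Qd = 205 − 5(Ps − 15) = 280 - 5Ps. Setting this equal to supply: 280 - 5Ps = -285 + 7.5Ps, so Ps = 45.2.
Buyers pay Pb = 45.2 − 15 = 30.2; Q' = -285 + 7.5·45.2 = 54.
Government outlay = subsidy × quantity = 15 × 54 = 810.

Government cost = €810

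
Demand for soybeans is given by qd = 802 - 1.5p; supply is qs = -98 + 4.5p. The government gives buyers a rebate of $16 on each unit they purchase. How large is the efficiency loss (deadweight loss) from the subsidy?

Pre-subsidy: 802 - 1.5p = -98 + 4.5p gives p* = 150, q* = 577.
With the rebate, buyers effectively pay pb = ps − 16, where ps is the price sellers receive.
Demand in terms of ps becomes qd = 802 − 1.5(ps − 16) = 826 - 1.5ps. Setting this equal to supply: 826 - 1.5ps = -98 + 4.5ps, so ps = 154.
Buyers pay pb = 154 − 16 = 138; q' = -98 + 4.5·154 = 595.
The subsidy expands output by 595 − 577 = 18 past the efficient level; on those units the gap between marginal cost and willingness to pay runs from 0 up to 16.
DWL = ½ × 16 × 18 = 144.

Deadweight loss = $144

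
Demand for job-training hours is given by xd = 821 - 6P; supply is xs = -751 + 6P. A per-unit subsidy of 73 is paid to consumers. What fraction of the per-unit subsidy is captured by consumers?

Pre-subsidy: 821 - 6P = -751 + 6P gives P* = 131, x* = 35.
With the rebate, buyers effectively pay Pb = Ps − 73, where Ps is the price sellers receive.
Demand in terms of Ps becomes xd = 821 − 6(Ps − 73) = 1259 - 6Ps. Setting this equal to supply: 1259 - 6Ps = -751 + 6Ps, so Ps = 167.5.
Buyers pay Pb = 167.5 − 73 = 94.5; x' = -751 + 6·167.5 = 254.
Buyers' price falls by P* − Pb = 131 − 94.5 = 36.5; sellers' price rises by Ps − P* = 167.5 − 131 = 36.5.
So consumers capture 36.5/73 = 0.5 of each unit of subsidy.

Consumer share = 0.5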